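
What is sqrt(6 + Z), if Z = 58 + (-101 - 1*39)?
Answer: 2*I*sqrt(19) ≈ 8.7178*I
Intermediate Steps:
Z = -82 (Z = 58 + (-101 - 39) = 58 - 140 = -82)
sqrt(6 + Z) = sqrt(6 - 82) = sqrt(-76) = 2*I*sqrt(19)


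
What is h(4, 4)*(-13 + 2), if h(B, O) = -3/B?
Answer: 33/4 ≈ 8.2500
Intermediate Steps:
h(4, 4)*(-13 + 2) = (-3/4)*(-13 + 2) = -3*1/4*(-11) = -3/4*(-11) = 33/4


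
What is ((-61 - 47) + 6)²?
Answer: 10404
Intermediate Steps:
((-61 - 47) + 6)² = (-108 + 6)² = (-102)² = 10404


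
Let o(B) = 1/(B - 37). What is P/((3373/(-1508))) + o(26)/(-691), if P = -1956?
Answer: 22420277821/25638173 ≈ 874.49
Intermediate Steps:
o(B) = 1/(-37 + B)
P/((3373/(-1508))) + o(26)/(-691) = -1956/(3373/(-1508)) + 1/((-37 + 26)*(-691)) = -1956/(3373*(-1/1508)) - 1/691/(-11) = -1956/(-3373/1508) - 1/11*(-1/691) = -1956*(-1508/3373) + 1/7601 = 2949648/3373 + 1/7601 = 22420277821/25638173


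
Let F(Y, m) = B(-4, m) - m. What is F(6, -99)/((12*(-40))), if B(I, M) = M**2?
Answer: -165/8 ≈ -20.625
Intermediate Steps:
F(Y, m) = m**2 - m
F(6, -99)/((12*(-40))) = (-99*(-1 - 99))/((12*(-40))) = -99*(-100)/(-480) = 9900*(-1/480) = -165/8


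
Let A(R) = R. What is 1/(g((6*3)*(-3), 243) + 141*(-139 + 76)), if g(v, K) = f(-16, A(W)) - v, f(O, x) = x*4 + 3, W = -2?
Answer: -1/8834 ≈ -0.00011320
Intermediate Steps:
f(O, x) = 3 + 4*x (f(O, x) = 4*x + 3 = 3 + 4*x)
g(v, K) = -5 - v (g(v, K) = (3 + 4*(-2)) - v = (3 - 8) - v = -5 - v)
1/(g((6*3)*(-3), 243) + 141*(-139 + 76)) = 1/((-5 - 6*3*(-3)) + 141*(-139 + 76)) = 1/((-5 - 18*(-3)) + 141*(-63)) = 1/((-5 - 1*(-54)) - 8883) = 1/((-5 + 54) - 8883) = 1/(49 - 8883) = 1/(-8834) = -1/8834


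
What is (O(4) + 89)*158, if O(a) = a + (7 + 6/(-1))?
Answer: 14852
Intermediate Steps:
O(a) = 1 + a (O(a) = a + (7 + 6*(-1)) = a + (7 - 6) = a + 1 = 1 + a)
(O(4) + 89)*158 = ((1 + 4) + 89)*158 = (5 + 89)*158 = 94*158 = 14852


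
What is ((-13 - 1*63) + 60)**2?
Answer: 256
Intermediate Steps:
((-13 - 1*63) + 60)**2 = ((-13 - 63) + 60)**2 = (-76 + 60)**2 = (-16)**2 = 256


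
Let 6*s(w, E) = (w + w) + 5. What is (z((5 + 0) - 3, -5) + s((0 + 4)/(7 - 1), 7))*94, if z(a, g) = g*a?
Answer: -7567/9 ≈ -840.78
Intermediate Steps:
s(w, E) = ⅚ + w/3 (s(w, E) = ((w + w) + 5)/6 = (2*w + 5)/6 = (5 + 2*w)/6 = ⅚ + w/3)
z(a, g) = a*g
(z((5 + 0) - 3, -5) + s((0 + 4)/(7 - 1), 7))*94 = (((5 + 0) - 3)*(-5) + (⅚ + ((0 + 4)/(7 - 1))/3))*94 = ((5 - 3)*(-5) + (⅚ + (4/6)/3))*94 = (2*(-5) + (⅚ + (4*(⅙))/3))*94 = (-10 + (⅚ + (⅓)*(⅔)))*94 = (-10 + (⅚ + 2/9))*94 = (-10 + 19/18)*94 = -161/18*94 = -7567/9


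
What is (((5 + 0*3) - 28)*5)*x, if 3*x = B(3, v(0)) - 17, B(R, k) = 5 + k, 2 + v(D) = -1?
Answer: 575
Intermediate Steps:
v(D) = -3 (v(D) = -2 - 1 = -3)
x = -5 (x = ((5 - 3) - 17)/3 = (2 - 17)/3 = (⅓)*(-15) = -5)
(((5 + 0*3) - 28)*5)*x = (((5 + 0*3) - 28)*5)*(-5) = (((5 + 0) - 28)*5)*(-5) = ((5 - 28)*5)*(-5) = -23*5*(-5) = -115*(-5) = 575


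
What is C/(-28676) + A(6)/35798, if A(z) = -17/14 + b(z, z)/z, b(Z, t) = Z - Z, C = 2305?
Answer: -144461119/1796451034 ≈ -0.080415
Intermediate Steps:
b(Z, t) = 0
A(z) = -17/14 (A(z) = -17/14 + 0/z = -17*1/14 + 0 = -17/14 + 0 = -17/14)
C/(-28676) + A(6)/35798 = 2305/(-28676) - 17/14/35798 = 2305*(-1/28676) - 17/14*1/35798 = -2305/28676 - 17/501172 = -144461119/1796451034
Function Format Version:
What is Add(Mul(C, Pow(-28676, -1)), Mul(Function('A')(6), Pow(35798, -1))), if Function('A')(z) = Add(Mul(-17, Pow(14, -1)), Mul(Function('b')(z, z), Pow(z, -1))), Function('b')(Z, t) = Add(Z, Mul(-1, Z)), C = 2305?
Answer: Rational(-144461119, 1796451034) ≈ -0.080415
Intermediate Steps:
Function('b')(Z, t) = 0
Function('A')(z) = Rational(-17, 14) (Function('A')(z) = Add(Mul(-17, Pow(14, -1)), Mul(0, Pow(z, -1))) = Add(Mul(-17, Rational(1, 14)), 0) = Add(Rational(-17, 14), 0) = Rational(-17, 14))
Add(Mul(C, Pow(-28676, -1)), Mul(Function('A')(6), Pow(35798, -1))) = Add(Mul(2305, Pow(-28676, -1)), Mul(Rational(-17, 14), Pow(35798, -1))) = Add(Mul(2305, Rational(-1, 28676)), Mul(Rational(-17, 14), Rational(1, 35798))) = Add(Rational(-2305, 28676), Rational(-17, 501172)) = Rational(-144461119, 1796451034)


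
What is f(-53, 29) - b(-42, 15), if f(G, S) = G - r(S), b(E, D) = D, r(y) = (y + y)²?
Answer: -3432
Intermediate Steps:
r(y) = 4*y² (r(y) = (2*y)² = 4*y²)
f(G, S) = G - 4*S²
f(-53, 29) - b(-42, 15) = (-53 - 4*29²) - 1*15 = (-53 - 4*841) - 15 = (-53 - 3364) - 15 = -3417 - 15 = -3432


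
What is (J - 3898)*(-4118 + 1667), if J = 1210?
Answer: 6588288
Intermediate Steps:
(J - 3898)*(-4118 + 1667) = (1210 - 3898)*(-4118 + 1667) = -2688*(-2451) = 6588288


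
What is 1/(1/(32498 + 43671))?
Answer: 76169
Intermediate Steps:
1/(1/(32498 + 43671)) = 1/(1/76169) = 76169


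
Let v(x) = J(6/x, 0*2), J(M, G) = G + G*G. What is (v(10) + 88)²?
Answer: 7744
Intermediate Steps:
J(M, G) = G + G²
v(x) = 0 (v(x) = (0*2)*(1 + 0*2) = 0*(1 + 0) = 0*1 = 0)
(v(10) + 88)² = (0 + 88)² = 88² = 7744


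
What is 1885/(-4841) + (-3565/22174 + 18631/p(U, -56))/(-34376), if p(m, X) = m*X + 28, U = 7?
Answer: -260503175042273/671592526256288 ≈ -0.38789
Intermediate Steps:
p(m, X) = 28 + X*m (p(m, X) = X*m + 28 = 28 + X*m)
1885/(-4841) + (-3565/22174 + 18631/p(U, -56))/(-34376) = 1885/(-4841) + (-3565/22174 + 18631/(28 - 56*7))/(-34376) = 1885*(-1/4841) + (-3565*1/22174 + 18631/(28 - 392))*(-1/34376) = -1885/4841 + (-3565/22174 + 18631/(-364))*(-1/34376) = -1885/4841 + (-3565/22174 + 18631*(-1/364))*(-1/34376) = -1885/4841 + (-3565/22174 - 18631/364)*(-1/34376) = -1885/4841 - 207210727/4035668*(-1/34376) = -1885/4841 + 207210727/138730123168 = -260503175042273/671592526256288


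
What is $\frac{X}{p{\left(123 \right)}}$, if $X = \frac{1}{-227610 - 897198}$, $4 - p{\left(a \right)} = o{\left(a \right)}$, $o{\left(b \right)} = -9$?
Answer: $- \frac{1}{14622504} \approx -6.8388 \cdot 10^{-8}$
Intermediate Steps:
$p{\left(a \right)} = 13$ ($p{\left(a \right)} = 4 - -9 = 4 + 9 = 13$)
$X = - \frac{1}{1124808}$ ($X = \frac{1}{-1124808} = - \frac{1}{1124808} \approx -8.8904 \cdot 10^{-7}$)
$\frac{X}{p{\left(123 \right)}} = - \frac{1}{1124808 \cdot 13} = \left(- \frac{1}{1124808}\right) \frac{1}{13} = - \frac{1}{14622504}$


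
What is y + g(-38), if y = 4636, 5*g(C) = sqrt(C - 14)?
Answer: 4636 + 2*I*sqrt(13)/5 ≈ 4636.0 + 1.4422*I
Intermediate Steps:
g(C) = sqrt(-14 + C)/5 (g(C) = sqrt(C - 14)/5 = sqrt(-14 + C)/5)
y + g(-38) = 4636 + sqrt(-14 - 38)/5 = 4636 + sqrt(-52)/5 = 4636 + (2*I*sqrt(13))/5 = 4636 + 2*I*sqrt(13)/5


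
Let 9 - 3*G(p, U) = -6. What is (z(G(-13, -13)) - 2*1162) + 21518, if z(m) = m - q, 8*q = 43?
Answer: 153549/8 ≈ 19194.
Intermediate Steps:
q = 43/8 (q = (⅛)*43 = 43/8 ≈ 5.3750)
G(p, U) = 5 (G(p, U) = 3 - ⅓*(-6) = 3 + 2 = 5)
z(m) = -43/8 + m (z(m) = m - 1*43/8 = m - 43/8 = -43/8 + m)
(z(G(-13, -13)) - 2*1162) + 21518 = ((-43/8 + 5) - 2*1162) + 21518 = (-3/8 - 2324) + 21518 = -18595/8 + 21518 = 153549/8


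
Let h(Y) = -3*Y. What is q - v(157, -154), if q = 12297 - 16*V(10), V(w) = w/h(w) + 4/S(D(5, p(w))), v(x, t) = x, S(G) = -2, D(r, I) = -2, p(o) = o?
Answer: 36532/3 ≈ 12177.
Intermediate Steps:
V(w) = -7/3 (V(w) = w/((-3*w)) + 4/(-2) = w*(-1/(3*w)) + 4*(-½) = -⅓ - 2 = -7/3)
q = 37003/3 (q = 12297 - 16*(-7)/3 = 12297 - 1*(-112/3) = 12297 + 112/3 = 37003/3 ≈ 12334.)
q - v(157, -154) = 37003/3 - 1*157 = 37003/3 - 157 = 36532/3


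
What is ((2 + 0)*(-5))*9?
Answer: -90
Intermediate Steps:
((2 + 0)*(-5))*9 = (2*(-5))*9 = -10*9 = -90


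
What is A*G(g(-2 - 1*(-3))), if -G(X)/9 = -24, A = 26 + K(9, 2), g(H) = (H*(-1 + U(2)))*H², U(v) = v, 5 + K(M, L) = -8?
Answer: 2808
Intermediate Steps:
K(M, L) = -13 (K(M, L) = -5 - 8 = -13)
g(H) = H³ (g(H) = (H*(-1 + 2))*H² = (H*1)*H² = H*H² = H³)
A = 13 (A = 26 - 13 = 13)
G(X) = 216 (G(X) = -9*(-24) = 216)
A*G(g(-2 - 1*(-3))) = 13*216 = 2808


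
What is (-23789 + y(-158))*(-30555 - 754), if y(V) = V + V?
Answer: 754703445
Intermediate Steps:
y(V) = 2*V
(-23789 + y(-158))*(-30555 - 754) = (-23789 + 2*(-158))*(-30555 - 754) = (-23789 - 316)*(-31309) = -24105*(-31309) = 754703445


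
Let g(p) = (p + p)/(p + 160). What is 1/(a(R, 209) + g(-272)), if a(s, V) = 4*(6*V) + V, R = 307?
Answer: 7/36609 ≈ 0.00019121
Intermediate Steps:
a(s, V) = 25*V (a(s, V) = 24*V + V = 25*V)
g(p) = 2*p/(160 + p) (g(p) = (2*p)/(160 + p) = 2*p/(160 + p))
1/(a(R, 209) + g(-272)) = 1/(25*209 + 2*(-272)/(160 - 272)) = 1/(5225 + 2*(-272)/(-112)) = 1/(5225 + 2*(-272)*(-1/112)) = 1/(5225 + 34/7) = 1/(36609/7) = 7/36609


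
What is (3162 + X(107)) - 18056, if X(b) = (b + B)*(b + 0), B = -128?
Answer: -17141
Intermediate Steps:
X(b) = b*(-128 + b) (X(b) = (b - 128)*(b + 0) = (-128 + b)*b = b*(-128 + b))
(3162 + X(107)) - 18056 = (3162 + 107*(-128 + 107)) - 18056 = (3162 + 107*(-21)) - 18056 = (3162 - 2247) - 18056 = 915 - 18056 = -17141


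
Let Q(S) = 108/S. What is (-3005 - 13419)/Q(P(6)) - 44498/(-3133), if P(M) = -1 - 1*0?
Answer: 14065544/84591 ≈ 166.28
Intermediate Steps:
P(M) = -1 (P(M) = -1 + 0 = -1)
(-3005 - 13419)/Q(P(6)) - 44498/(-3133) = (-3005 - 13419)/((108/(-1))) - 44498/(-3133) = -16424/(108*(-1)) - 44498*(-1/3133) = -16424/(-108) + 44498/3133 = -16424*(-1/108) + 44498/3133 = 4106/27 + 44498/3133 = 14065544/84591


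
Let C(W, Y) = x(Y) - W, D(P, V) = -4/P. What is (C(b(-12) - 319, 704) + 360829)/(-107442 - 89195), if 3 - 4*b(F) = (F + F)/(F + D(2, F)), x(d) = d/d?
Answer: -10112163/5505836 ≈ -1.8366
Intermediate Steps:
x(d) = 1
b(F) = 3/4 - F/(2*(-2 + F)) (b(F) = 3/4 - (F + F)/(4*(F - 4/2)) = 3/4 - 2*F/(4*(F - 4*1/2)) = 3/4 - 2*F/(4*(F - 2)) = 3/4 - 2*F/(4*(-2 + F)) = 3/4 - F/(2*(-2 + F)))
C(W, Y) = 1 - W
(C(b(-12) - 319, 704) + 360829)/(-107442 - 89195) = ((1 - ((-6 - 12)/(4*(-2 - 12)) - 319)) + 360829)/(-107442 - 89195) = ((1 - ((1/4)*(-18)/(-14) - 319)) + 360829)/(-196637) = ((1 - ((1/4)*(-1/14)*(-18) - 319)) + 360829)*(-1/196637) = ((1 - (9/28 - 319)) + 360829)*(-1/196637) = ((1 - 1*(-8923/28)) + 360829)*(-1/196637) = ((1 + 8923/28) + 360829)*(-1/196637) = (8951/28 + 360829)*(-1/196637) = (10112163/28)*(-1/196637) = -10112163/5505836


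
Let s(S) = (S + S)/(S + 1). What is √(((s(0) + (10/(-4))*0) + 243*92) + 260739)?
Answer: 9*√3495 ≈ 532.07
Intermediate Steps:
s(S) = 2*S/(1 + S) (s(S) = (2*S)/(1 + S) = 2*S/(1 + S))
√(((s(0) + (10/(-4))*0) + 243*92) + 260739) = √(((2*0/(1 + 0) + (10/(-4))*0) + 243*92) + 260739) = √(((2*0/1 + (10*(-¼))*0) + 22356) + 260739) = √(((2*0*1 - 5/2*0) + 22356) + 260739) = √(((0 + 0) + 22356) + 260739) = √((0 + 22356) + 260739) = √(22356 + 260739) = √283095 = 9*√3495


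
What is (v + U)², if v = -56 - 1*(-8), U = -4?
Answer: 2704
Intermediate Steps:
v = -48 (v = -56 + 8 = -48)
(v + U)² = (-48 - 4)² = (-52)² = 2704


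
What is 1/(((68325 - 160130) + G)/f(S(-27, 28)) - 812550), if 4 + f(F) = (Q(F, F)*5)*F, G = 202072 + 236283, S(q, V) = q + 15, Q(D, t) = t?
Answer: -358/290719625 ≈ -1.2314e-6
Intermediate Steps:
S(q, V) = 15 + q
G = 438355
f(F) = -4 + 5*F² (f(F) = -4 + (F*5)*F = -4 + (5*F)*F = -4 + 5*F²)
1/(((68325 - 160130) + G)/f(S(-27, 28)) - 812550) = 1/(((68325 - 160130) + 438355)/(-4 + 5*(15 - 27)²) - 812550) = 1/((-91805 + 438355)/(-4 + 5*(-12)²) - 812550) = 1/(346550/(-4 + 5*144) - 812550) = 1/(346550/(-4 + 720) - 812550) = 1/(346550/716 - 812550) = 1/(346550*(1/716) - 812550) = 1/(173275/358 - 812550) = 1/(-290719625/358) = -358/290719625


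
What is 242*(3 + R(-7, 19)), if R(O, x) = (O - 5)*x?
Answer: -54450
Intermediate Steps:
R(O, x) = x*(-5 + O) (R(O, x) = (-5 + O)*x = x*(-5 + O))
242*(3 + R(-7, 19)) = 242*(3 + 19*(-5 - 7)) = 242*(3 + 19*(-12)) = 242*(3 - 228) = 242*(-225) = -54450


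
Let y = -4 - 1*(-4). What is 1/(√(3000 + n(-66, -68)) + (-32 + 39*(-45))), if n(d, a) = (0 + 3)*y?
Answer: -1787/3190369 - 10*√30/3190369 ≈ -0.00057729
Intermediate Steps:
y = 0 (y = -4 + 4 = 0)
n(d, a) = 0 (n(d, a) = (0 + 3)*0 = 3*0 = 0)
1/(√(3000 + n(-66, -68)) + (-32 + 39*(-45))) = 1/(√(3000 + 0) + (-32 + 39*(-45))) = 1/(√3000 + (-32 - 1755)) = 1/(10*√30 - 1787) = 1/(-1787 + 10*√30)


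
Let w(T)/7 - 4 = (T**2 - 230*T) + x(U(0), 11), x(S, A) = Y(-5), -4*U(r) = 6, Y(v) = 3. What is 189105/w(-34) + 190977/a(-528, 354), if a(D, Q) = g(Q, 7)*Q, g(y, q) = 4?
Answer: 584599877/4239976 ≈ 137.88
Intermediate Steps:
U(r) = -3/2 (U(r) = -1/4*6 = -3/2)
x(S, A) = 3
a(D, Q) = 4*Q
w(T) = 49 - 1610*T + 7*T**2 (w(T) = 28 + 7*((T**2 - 230*T) + 3) = 28 + 7*(3 + T**2 - 230*T) = 28 + (21 - 1610*T + 7*T**2) = 49 - 1610*T + 7*T**2)
189105/w(-34) + 190977/a(-528, 354) = 189105/(49 - 1610*(-34) + 7*(-34)**2) + 190977/((4*354)) = 189105/(49 + 54740 + 7*1156) + 190977/1416 = 189105/(49 + 54740 + 8092) + 190977*(1/1416) = 189105/62881 + 63659/472 = 189105*(1/62881) + 63659/472 = 27015/8983 + 63659/472 = 584599877/4239976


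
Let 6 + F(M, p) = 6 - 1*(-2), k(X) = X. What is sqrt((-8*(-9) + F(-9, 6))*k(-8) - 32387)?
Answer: I*sqrt(32979) ≈ 181.6*I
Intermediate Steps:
F(M, p) = 2 (F(M, p) = -6 + (6 - 1*(-2)) = -6 + (6 + 2) = -6 + 8 = 2)
sqrt((-8*(-9) + F(-9, 6))*k(-8) - 32387) = sqrt((-8*(-9) + 2)*(-8) - 32387) = sqrt((72 + 2)*(-8) - 32387) = sqrt(74*(-8) - 32387) = sqrt(-592 - 32387) = sqrt(-32979) = I*sqrt(32979)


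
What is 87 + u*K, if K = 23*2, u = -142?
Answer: -6445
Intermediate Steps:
K = 46
87 + u*K = 87 - 142*46 = 87 - 6532 = -6445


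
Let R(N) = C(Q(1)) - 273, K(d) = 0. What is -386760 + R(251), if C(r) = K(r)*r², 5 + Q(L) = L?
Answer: -387033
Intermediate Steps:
Q(L) = -5 + L
C(r) = 0 (C(r) = 0*r² = 0)
R(N) = -273 (R(N) = 0 - 273 = -273)
-386760 + R(251) = -386760 - 273 = -387033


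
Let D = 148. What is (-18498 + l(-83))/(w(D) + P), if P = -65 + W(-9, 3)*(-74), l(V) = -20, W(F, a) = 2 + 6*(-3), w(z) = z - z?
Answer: -18518/1119 ≈ -16.549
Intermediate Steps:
w(z) = 0
W(F, a) = -16 (W(F, a) = 2 - 18 = -16)
P = 1119 (P = -65 - 16*(-74) = -65 + 1184 = 1119)
(-18498 + l(-83))/(w(D) + P) = (-18498 - 20)/(0 + 1119) = -18518/1119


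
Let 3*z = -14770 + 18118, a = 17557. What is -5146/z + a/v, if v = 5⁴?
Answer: 264151/11250 ≈ 23.480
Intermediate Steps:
v = 625
z = 1116 (z = (-14770 + 18118)/3 = (⅓)*3348 = 1116)
-5146/z + a/v = -5146/1116 + 17557/625 = -5146*1/1116 + 17557*(1/625) = -83/18 + 17557/625 = 264151/11250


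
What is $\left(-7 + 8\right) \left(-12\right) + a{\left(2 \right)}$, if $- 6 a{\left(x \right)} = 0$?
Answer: $-12$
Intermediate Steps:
$a{\left(x \right)} = 0$ ($a{\left(x \right)} = \left(- \frac{1}{6}\right) 0 = 0$)
$\left(-7 + 8\right) \left(-12\right) + a{\left(2 \right)} = \left(-7 + 8\right) \left(-12\right) + 0 = 1 \left(-12\right) + 0 = -12 + 0 = -12$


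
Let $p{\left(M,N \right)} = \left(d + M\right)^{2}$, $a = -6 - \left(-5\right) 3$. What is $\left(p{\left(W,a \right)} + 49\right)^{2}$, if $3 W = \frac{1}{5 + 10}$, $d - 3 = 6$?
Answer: $\frac{69728211721}{4100625} \approx 17004.0$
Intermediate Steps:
$d = 9$ ($d = 3 + 6 = 9$)
$W = \frac{1}{45}$ ($W = \frac{1}{3 \left(5 + 10\right)} = \frac{1}{3 \cdot 15} = \frac{1}{3} \cdot \frac{1}{15} = \frac{1}{45} \approx 0.022222$)
$a = 9$ ($a = -6 - -15 = -6 + 15 = 9$)
$p{\left(M,N \right)} = \left(9 + M\right)^{2}$
$\left(p{\left(W,a \right)} + 49\right)^{2} = \left(\left(9 + \frac{1}{45}\right)^{2} + 49\right)^{2} = \left(\left(\frac{406}{45}\right)^{2} + 49\right)^{2} = \left(\frac{164836}{2025} + 49\right)^{2} = \left(\frac{264061}{2025}\right)^{2} = \frac{69728211721}{4100625}$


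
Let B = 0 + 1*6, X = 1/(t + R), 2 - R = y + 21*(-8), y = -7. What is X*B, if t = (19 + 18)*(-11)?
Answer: -3/115 ≈ -0.026087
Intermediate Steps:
R = 177 (R = 2 - (-7 + 21*(-8)) = 2 - (-7 - 168) = 2 - 1*(-175) = 2 + 175 = 177)
t = -407 (t = 37*(-11) = -407)
X = -1/230 (X = 1/(-407 + 177) = 1/(-230) = -1/230 ≈ -0.0043478)
B = 6 (B = 0 + 6 = 6)
X*B = -1/230*6 = -3/115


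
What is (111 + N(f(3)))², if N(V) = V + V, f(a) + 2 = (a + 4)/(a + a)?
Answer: 107584/9 ≈ 11954.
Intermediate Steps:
f(a) = -2 + (4 + a)/(2*a) (f(a) = -2 + (a + 4)/(a + a) = -2 + (4 + a)/((2*a)) = -2 + (4 + a)*(1/(2*a)) = -2 + (4 + a)/(2*a))
N(V) = 2*V
(111 + N(f(3)))² = (111 + 2*(-3/2 + 2/3))² = (111 + 2*(-3/2 + 2*(⅓)))² = (111 + 2*(-3/2 + ⅔))² = (111 + 2*(-⅚))² = (111 - 5/3)² = (328/3)² = 107584/9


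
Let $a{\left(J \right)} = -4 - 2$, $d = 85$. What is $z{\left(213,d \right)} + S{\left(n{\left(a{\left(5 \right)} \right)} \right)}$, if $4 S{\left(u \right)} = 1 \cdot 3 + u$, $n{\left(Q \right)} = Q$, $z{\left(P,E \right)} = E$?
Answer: $\frac{337}{4} \approx 84.25$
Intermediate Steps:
$a{\left(J \right)} = -6$ ($a{\left(J \right)} = -4 - 2 = -6$)
$S{\left(u \right)} = \frac{3}{4} + \frac{u}{4}$ ($S{\left(u \right)} = \frac{1 \cdot 3 + u}{4} = \frac{3 + u}{4} = \frac{3}{4} + \frac{u}{4}$)
$z{\left(213,d \right)} + S{\left(n{\left(a{\left(5 \right)} \right)} \right)} = 85 + \left(\frac{3}{4} + \frac{1}{4} \left(-6\right)\right) = 85 + \left(\frac{3}{4} - \frac{3}{2}\right) = 85 - \frac{3}{4} = \frac{337}{4}$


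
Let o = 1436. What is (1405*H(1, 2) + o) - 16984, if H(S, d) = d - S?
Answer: -14143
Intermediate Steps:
(1405*H(1, 2) + o) - 16984 = (1405*(2 - 1*1) + 1436) - 16984 = (1405*(2 - 1) + 1436) - 16984 = (1405*1 + 1436) - 16984 = (1405 + 1436) - 16984 = 2841 - 16984 = -14143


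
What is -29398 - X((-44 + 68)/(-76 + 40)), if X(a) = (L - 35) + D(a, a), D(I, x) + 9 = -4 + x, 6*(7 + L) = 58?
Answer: -29352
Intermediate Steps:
L = 8/3 (L = -7 + (⅙)*58 = -7 + 29/3 = 8/3 ≈ 2.6667)
D(I, x) = -13 + x (D(I, x) = -9 + (-4 + x) = -13 + x)
X(a) = -136/3 + a (X(a) = (8/3 - 35) + (-13 + a) = -97/3 + (-13 + a) = -136/3 + a)
-29398 - X((-44 + 68)/(-76 + 40)) = -29398 - (-136/3 + (-44 + 68)/(-76 + 40)) = -29398 - (-136/3 + 24/(-36)) = -29398 - (-136/3 + 24*(-1/36)) = -29398 - (-136/3 - ⅔) = -29398 - 1*(-46) = -29398 + 46 = -29352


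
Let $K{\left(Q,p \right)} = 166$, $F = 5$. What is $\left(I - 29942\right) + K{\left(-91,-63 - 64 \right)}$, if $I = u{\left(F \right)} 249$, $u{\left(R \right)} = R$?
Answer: $-28531$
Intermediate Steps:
$I = 1245$ ($I = 5 \cdot 249 = 1245$)
$\left(I - 29942\right) + K{\left(-91,-63 - 64 \right)} = \left(1245 - 29942\right) + 166 = -28697 + 166 = -28531$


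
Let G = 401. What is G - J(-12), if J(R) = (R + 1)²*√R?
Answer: 401 - 242*I*√3 ≈ 401.0 - 419.16*I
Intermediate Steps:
J(R) = √R*(1 + R)² (J(R) = (1 + R)²*√R = √R*(1 + R)²)
G - J(-12) = 401 - √(-12)*(1 - 12)² = 401 - 2*I*√3*(-11)² = 401 - 2*I*√3*121 = 401 - 242*I*√3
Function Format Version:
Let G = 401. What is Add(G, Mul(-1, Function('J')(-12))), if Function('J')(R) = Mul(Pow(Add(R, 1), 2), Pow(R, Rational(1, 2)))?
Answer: Add(401, Mul(-242, I, Pow(3, Rational(1, 2)))) ≈ Add(401.00, Mul(-419.16, I))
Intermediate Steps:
Function('J')(R) = Mul(Pow(R, Rational(1, 2)), Pow(Add(1, R), 2)) (Function('J')(R) = Mul(Pow(Add(1, R), 2), Pow(R, Rational(1, 2))) = Mul(Pow(R, Rational(1, 2)), Pow(Add(1, R), 2)))
Add(G, Mul(-1, Function('J')(-12))) = Add(401, Mul(-1, Mul(Pow(-12, Rational(1, 2)), Pow(Add(1, -12), 2)))) = Add(401, Mul(-1, Mul(Mul(2, I, Pow(3, Rational(1, 2))), Pow(-11, 2)))) = Add(401, Mul(-1, Mul(Mul(2, I, Pow(3, Rational(1, 2))), 121))) = Add(401, Mul(-1, Mul(242, I, Pow(3, Rational(1, 2))))) = Add(401, Mul(-242, I, Pow(3, Rational(1, 2))))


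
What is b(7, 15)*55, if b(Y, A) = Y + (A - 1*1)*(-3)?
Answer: -1925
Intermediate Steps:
b(Y, A) = 3 + Y - 3*A (b(Y, A) = Y + (A - 1)*(-3) = Y + (-1 + A)*(-3) = Y + (3 - 3*A) = 3 + Y - 3*A)
b(7, 15)*55 = (3 + 7 - 3*15)*55 = (3 + 7 - 45)*55 = -35*55 = -1925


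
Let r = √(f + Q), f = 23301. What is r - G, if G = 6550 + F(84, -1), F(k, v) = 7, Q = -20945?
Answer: -6557 + 2*√589 ≈ -6508.5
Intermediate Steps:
G = 6557 (G = 6550 + 7 = 6557)
r = 2*√589 (r = √(23301 - 20945) = √2356 = 2*√589 ≈ 48.539)
r - G = 2*√589 - 1*6557 = 2*√589 - 6557 = -6557 + 2*√589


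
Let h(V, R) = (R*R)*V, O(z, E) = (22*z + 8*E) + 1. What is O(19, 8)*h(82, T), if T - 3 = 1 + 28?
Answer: 40556544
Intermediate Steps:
O(z, E) = 1 + 8*E + 22*z (O(z, E) = (8*E + 22*z) + 1 = 1 + 8*E + 22*z)
T = 32 (T = 3 + (1 + 28) = 3 + 29 = 32)
h(V, R) = V*R² (h(V, R) = R²*V = V*R²)
O(19, 8)*h(82, T) = (1 + 8*8 + 22*19)*(82*32²) = (1 + 64 + 418)*(82*1024) = 483*83968 = 40556544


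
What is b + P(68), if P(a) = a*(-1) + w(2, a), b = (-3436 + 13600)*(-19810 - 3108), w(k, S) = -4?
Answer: -232938624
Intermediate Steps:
b = -232938552 (b = 10164*(-22918) = -232938552)
P(a) = -4 - a (P(a) = a*(-1) - 4 = -a - 4 = -4 - a)
b + P(68) = -232938552 + (-4 - 1*68) = -232938552 + (-4 - 68) = -232938552 - 72 = -232938624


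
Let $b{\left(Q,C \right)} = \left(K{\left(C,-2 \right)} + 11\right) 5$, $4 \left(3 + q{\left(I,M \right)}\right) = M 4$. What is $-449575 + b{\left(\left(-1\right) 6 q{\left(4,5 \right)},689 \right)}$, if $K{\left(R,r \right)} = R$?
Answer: $-446075$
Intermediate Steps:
$q{\left(I,M \right)} = -3 + M$ ($q{\left(I,M \right)} = -3 + \frac{M 4}{4} = -3 + \frac{4 M}{4} = -3 + M$)
$b{\left(Q,C \right)} = 55 + 5 C$ ($b{\left(Q,C \right)} = \left(C + 11\right) 5 = \left(11 + C\right) 5 = 55 + 5 C$)
$-449575 + b{\left(\left(-1\right) 6 q{\left(4,5 \right)},689 \right)} = -449575 + \left(55 + 5 \cdot 689\right) = -449575 + \left(55 + 3445\right) = -449575 + 3500 = -446075$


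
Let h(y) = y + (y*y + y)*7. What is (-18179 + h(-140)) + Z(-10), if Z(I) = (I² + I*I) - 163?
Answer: 117938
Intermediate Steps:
Z(I) = -163 + 2*I² (Z(I) = (I² + I²) - 163 = 2*I² - 163 = -163 + 2*I²)
h(y) = 7*y² + 8*y (h(y) = y + (y² + y)*7 = y + (y + y²)*7 = y + (7*y + 7*y²) = 7*y² + 8*y)
(-18179 + h(-140)) + Z(-10) = (-18179 - 140*(8 + 7*(-140))) + (-163 + 2*(-10)²) = (-18179 - 140*(8 - 980)) + (-163 + 2*100) = (-18179 - 140*(-972)) + (-163 + 200) = (-18179 + 136080) + 37 = 117901 + 37 = 117938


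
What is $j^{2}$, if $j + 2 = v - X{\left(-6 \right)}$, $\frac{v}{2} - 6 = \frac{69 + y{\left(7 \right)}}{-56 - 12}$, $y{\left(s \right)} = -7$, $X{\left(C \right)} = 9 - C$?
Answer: $\frac{13456}{289} \approx 46.561$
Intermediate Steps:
$v = \frac{173}{17}$ ($v = 12 + 2 \frac{69 - 7}{-56 - 12} = 12 + 2 \frac{62}{-68} = 12 + 2 \cdot 62 \left(- \frac{1}{68}\right) = 12 + 2 \left(- \frac{31}{34}\right) = 12 - \frac{31}{17} = \frac{173}{17} \approx 10.176$)
$j = - \frac{116}{17}$ ($j = -2 + \left(\frac{173}{17} - \left(9 - -6\right)\right) = -2 + \left(\frac{173}{17} - \left(9 + 6\right)\right) = -2 + \left(\frac{173}{17} - 15\right) = -2 - \frac{82}{17} = - \frac{116}{17} \approx -6.8235$)
$j^{2} = \left(- \frac{116}{17}\right)^{2} = \frac{13456}{289}$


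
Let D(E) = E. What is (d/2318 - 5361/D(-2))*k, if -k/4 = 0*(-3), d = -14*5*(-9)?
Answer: 0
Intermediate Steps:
d = 630 (d = -70*(-9) = 630)
k = 0 (k = -0*(-3) = -4*0 = 0)
(d/2318 - 5361/D(-2))*k = (630/2318 - 5361/(-2))*0 = (630*(1/2318) - 5361*(-1/2))*0 = (315/1159 + 5361/2)*0 = (6214029/2318)*0 = 0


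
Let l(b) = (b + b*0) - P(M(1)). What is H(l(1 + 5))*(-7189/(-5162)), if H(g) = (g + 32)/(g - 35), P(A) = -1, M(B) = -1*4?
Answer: -40053/20648 ≈ -1.9398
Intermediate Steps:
M(B) = -4
l(b) = 1 + b (l(b) = (b + b*0) - 1*(-1) = (b + 0) + 1 = b + 1 = 1 + b)
H(g) = (32 + g)/(-35 + g)
H(l(1 + 5))*(-7189/(-5162)) = ((32 + (1 + (1 + 5)))/(-35 + (1 + (1 + 5))))*(-7189/(-5162)) = ((32 + (1 + 6))/(-35 + (1 + 6)))*(-7189*(-1/5162)) = ((32 + 7)/(-35 + 7))*(7189/5162) = (39/(-28))*(7189/5162) = -1/28*39*(7189/5162) = -39/28*7189/5162 = -40053/20648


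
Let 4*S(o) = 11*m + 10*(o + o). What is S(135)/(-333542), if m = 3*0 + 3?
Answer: -2733/1334168 ≈ -0.0020485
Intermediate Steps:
m = 3 (m = 0 + 3 = 3)
S(o) = 33/4 + 5*o (S(o) = (11*3 + 10*(o + o))/4 = (33 + 10*(2*o))/4 = (33 + 20*o)/4 = 33/4 + 5*o)
S(135)/(-333542) = (33/4 + 5*135)/(-333542) = (33/4 + 675)*(-1/333542) = (2733/4)*(-1/333542) = -2733/1334168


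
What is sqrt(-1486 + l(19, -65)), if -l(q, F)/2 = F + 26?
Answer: 8*I*sqrt(22) ≈ 37.523*I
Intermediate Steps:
l(q, F) = -52 - 2*F (l(q, F) = -2*(F + 26) = -2*(26 + F) = -52 - 2*F)
sqrt(-1486 + l(19, -65)) = sqrt(-1486 + (-52 - 2*(-65))) = sqrt(-1486 + (-52 + 130)) = sqrt(-1486 + 78) = sqrt(-1408) = 8*I*sqrt(22)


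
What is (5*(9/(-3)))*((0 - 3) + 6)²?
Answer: -135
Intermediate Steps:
(5*(9/(-3)))*((0 - 3) + 6)² = (5*(9*(-⅓)))*(-3 + 6)² = (5*(-3))*3² = -15*9 = -135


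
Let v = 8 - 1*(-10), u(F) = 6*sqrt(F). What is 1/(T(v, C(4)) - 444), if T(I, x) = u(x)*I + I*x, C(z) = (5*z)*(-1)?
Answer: -67/73308 - 3*I*sqrt(5)/12218 ≈ -0.00091395 - 0.00054904*I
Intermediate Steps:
v = 18 (v = 8 + 10 = 18)
C(z) = -5*z
T(I, x) = I*x + 6*I*sqrt(x) (T(I, x) = (6*sqrt(x))*I + I*x = 6*I*sqrt(x) + I*x = I*x + 6*I*sqrt(x))
1/(T(v, C(4)) - 444) = 1/(18*(-5*4 + 6*sqrt(-5*4)) - 444) = 1/(18*(-20 + 6*sqrt(-20)) - 444) = 1/(18*(-20 + 6*(2*I*sqrt(5))) - 444) = 1/(18*(-20 + 12*I*sqrt(5)) - 444) = 1/((-360 + 216*I*sqrt(5)) - 444) = 1/(-804 + 216*I*sqrt(5))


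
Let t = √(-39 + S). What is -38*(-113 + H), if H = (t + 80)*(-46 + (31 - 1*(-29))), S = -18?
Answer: -38266 - 532*I*√57 ≈ -38266.0 - 4016.5*I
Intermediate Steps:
t = I*√57 (t = √(-39 - 18) = √(-57) = I*√57 ≈ 7.5498*I)
H = 1120 + 14*I*√57 (H = (I*√57 + 80)*(-46 + (31 - 1*(-29))) = (80 + I*√57)*(-46 + (31 + 29)) = (80 + I*√57)*(-46 + 60) = (80 + I*√57)*14 = 1120 + 14*I*√57 ≈ 1120.0 + 105.7*I)
-38*(-113 + H) = -38*(-113 + (1120 + 14*I*√57)) = -38*(1007 + 14*I*√57) = -38266 - 532*I*√57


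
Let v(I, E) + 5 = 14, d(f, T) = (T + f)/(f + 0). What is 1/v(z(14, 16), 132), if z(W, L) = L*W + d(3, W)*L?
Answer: ⅑ ≈ 0.11111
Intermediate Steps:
d(f, T) = (T + f)/f
z(W, L) = L*W + L*(1 + W/3) (z(W, L) = L*W + ((W + 3)/3)*L = L*W + ((3 + W)/3)*L = L*W + (1 + W/3)*L = L*W + L*(1 + W/3))
v(I, E) = 9 (v(I, E) = -5 + 14 = 9)
1/v(z(14, 16), 132) = 1/9 = ⅑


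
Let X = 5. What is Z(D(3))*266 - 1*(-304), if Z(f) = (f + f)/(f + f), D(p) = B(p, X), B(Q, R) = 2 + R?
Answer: 570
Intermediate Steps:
D(p) = 7 (D(p) = 2 + 5 = 7)
Z(f) = 1 (Z(f) = (2*f)/((2*f)) = (2*f)*(1/(2*f)) = 1)
Z(D(3))*266 - 1*(-304) = 1*266 - 1*(-304) = 266 + 304 = 570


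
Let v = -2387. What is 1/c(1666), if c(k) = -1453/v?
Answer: 2387/1453 ≈ 1.6428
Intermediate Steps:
c(k) = 1453/2387 (c(k) = -1453/(-2387) = -1453*(-1/2387) = 1453/2387)
1/c(1666) = 1/(1453/2387) = 2387/1453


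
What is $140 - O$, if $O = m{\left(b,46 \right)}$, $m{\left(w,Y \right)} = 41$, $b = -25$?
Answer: $99$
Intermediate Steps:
$O = 41$
$140 - O = 140 - 41 = 99$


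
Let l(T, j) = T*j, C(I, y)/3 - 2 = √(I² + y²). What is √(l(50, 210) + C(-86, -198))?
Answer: √(10506 + 30*√466) ≈ 105.61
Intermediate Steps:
C(I, y) = 6 + 3*√(I² + y²)
√(l(50, 210) + C(-86, -198)) = √(50*210 + (6 + 3*√((-86)² + (-198)²))) = √(10500 + (6 + 3*√(7396 + 39204))) = √(10500 + (6 + 3*√46600)) = √(10500 + (6 + 3*(10*√466))) = √(10500 + (6 + 30*√466)) = √(10506 + 30*√466)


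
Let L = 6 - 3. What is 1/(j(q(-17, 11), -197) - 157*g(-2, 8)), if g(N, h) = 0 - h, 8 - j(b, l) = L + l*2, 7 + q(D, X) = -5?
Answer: 1/1655 ≈ 0.00060423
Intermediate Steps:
L = 3
q(D, X) = -12 (q(D, X) = -7 - 5 = -12)
j(b, l) = 5 - 2*l (j(b, l) = 8 - (3 + l*2) = 8 - (3 + 2*l) = 8 + (-3 - 2*l) = 5 - 2*l)
g(N, h) = -h
1/(j(q(-17, 11), -197) - 157*g(-2, 8)) = 1/((5 - 2*(-197)) - (-157)*8) = 1/((5 + 394) - 157*(-8)) = 1/(399 + 1256) = 1/1655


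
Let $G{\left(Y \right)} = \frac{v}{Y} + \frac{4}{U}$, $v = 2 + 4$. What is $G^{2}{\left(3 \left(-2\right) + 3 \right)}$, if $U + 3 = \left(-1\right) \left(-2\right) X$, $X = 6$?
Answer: $\frac{196}{81} \approx 2.4198$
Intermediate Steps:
$U = 9$ ($U = -3 + \left(-1\right) \left(-2\right) 6 = -3 + 2 \cdot 6 = -3 + 12 = 9$)
$v = 6$
$G{\left(Y \right)} = \frac{4}{9} + \frac{6}{Y}$ ($G{\left(Y \right)} = \frac{6}{Y} + \frac{4}{9} = \frac{4}{9} + \frac{6}{Y}$)
$G^{2}{\left(3 \left(-2\right) + 3 \right)} = \left(\frac{4}{9} + \frac{6}{3 \left(-2\right) + 3}\right)^{2} = \left(\frac{4}{9} + \frac{6}{-6 + 3}\right)^{2} = \left(\frac{4}{9} + \frac{6}{-3}\right)^{2} = \left(\frac{4}{9} + 6 \left(- \frac{1}{3}\right)\right)^{2} = \left(\frac{4}{9} - 2\right)^{2} = \left(- \frac{14}{9}\right)^{2} = \frac{196}{81}$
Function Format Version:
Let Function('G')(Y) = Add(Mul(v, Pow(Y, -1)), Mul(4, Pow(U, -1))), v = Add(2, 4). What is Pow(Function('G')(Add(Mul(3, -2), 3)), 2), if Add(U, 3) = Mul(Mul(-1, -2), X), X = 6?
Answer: Rational(196, 81) ≈ 2.4198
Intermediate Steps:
U = 9 (U = Add(-3, Mul(Mul(-1, -2), 6)) = Add(-3, Mul(2, 6)) = Add(-3, 12) = 9)
v = 6
Function('G')(Y) = Add(Rational(4, 9), Mul(6, Pow(Y, -1))) (Function('G')(Y) = Add(Mul(6, Pow(Y, -1)), Mul(4, Pow(9, -1))) = Add(Mul(6, Pow(Y, -1)), Mul(4, Rational(1, 9))) = Add(Mul(6, Pow(Y, -1)), Rational(4, 9)) = Add(Rational(4, 9), Mul(6, Pow(Y, -1))))
Pow(Function('G')(Add(Mul(3, -2), 3)), 2) = Pow(Add(Rational(4, 9), Mul(6, Pow(Add(Mul(3, -2), 3), -1))), 2) = Pow(Add(Rational(4, 9), Mul(6, Pow(Add(-6, 3), -1))), 2) = Pow(Add(Rational(4, 9), Mul(6, Pow(-3, -1))), 2) = Pow(Add(Rational(4, 9), Mul(6, Rational(-1, 3))), 2) = Pow(Add(Rational(4, 9), -2), 2) = Pow(Rational(-14, 9), 2) = Rational(196, 81)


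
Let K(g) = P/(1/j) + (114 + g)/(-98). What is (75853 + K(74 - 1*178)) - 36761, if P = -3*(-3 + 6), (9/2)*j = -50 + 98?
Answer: 1910799/49 ≈ 38996.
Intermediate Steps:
j = 32/3 (j = 2*(-50 + 98)/9 = (2/9)*48 = 32/3 ≈ 10.667)
P = -9 (P = -3*3 = -9)
K(g) = -4761/49 - g/98 (K(g) = -9/(1/(32/3)) + (114 + g)/(-98) = -9/3/32 + (114 + g)*(-1/98) = -9*32/3 + (-57/49 - g/98) = -96 + (-57/49 - g/98) = -4761/49 - g/98)
(75853 + K(74 - 1*178)) - 36761 = (75853 + (-4761/49 - (74 - 1*178)/98)) - 36761 = (75853 + (-4761/49 - (74 - 178)/98)) - 36761 = (75853 + (-4761/49 - 1/98*(-104))) - 36761 = (75853 + (-4761/49 + 52/49)) - 36761 = (75853 - 4709/49) - 36761 = 3712088/49 - 36761 = 1910799/49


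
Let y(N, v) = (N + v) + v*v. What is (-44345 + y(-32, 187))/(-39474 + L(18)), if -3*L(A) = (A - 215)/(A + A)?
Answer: 995868/4262995 ≈ 0.23361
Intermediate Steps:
y(N, v) = N + v + v² (y(N, v) = (N + v) + v² = N + v + v²)
L(A) = -(-215 + A)/(6*A) (L(A) = -(A - 215)/(3*(A + A)) = -(-215 + A)/(3*(2*A)) = -(-215 + A)*1/(2*A)/3 = -(-215 + A)/(6*A))
(-44345 + y(-32, 187))/(-39474 + L(18)) = (-44345 + (-32 + 187 + 187²))/(-39474 + (⅙)*(215 - 1*18)/18) = (-44345 + (-32 + 187 + 34969))/(-39474 + (⅙)*(1/18)*(215 - 18)) = (-44345 + 35124)/(-39474 + (⅙)*(1/18)*197) = -9221/(-39474 + 197/108) = -9221/(-4262995/108) = -9221*(-108/4262995) = 995868/4262995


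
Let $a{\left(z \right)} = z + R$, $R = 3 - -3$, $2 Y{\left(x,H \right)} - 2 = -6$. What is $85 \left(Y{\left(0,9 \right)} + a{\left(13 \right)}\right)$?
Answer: $1445$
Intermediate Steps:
$Y{\left(x,H \right)} = -2$ ($Y{\left(x,H \right)} = 1 + \frac{1}{2} \left(-6\right) = 1 - 3 = -2$)
$R = 6$ ($R = 3 + \left(-2 + 5\right) = 3 + 3 = 6$)
$a{\left(z \right)} = 6 + z$ ($a{\left(z \right)} = z + 6 = 6 + z$)
$85 \left(Y{\left(0,9 \right)} + a{\left(13 \right)}\right) = 85 \left(-2 + \left(6 + 13\right)\right) = 85 \left(-2 + 19\right) = 85 \cdot 17 = 1445$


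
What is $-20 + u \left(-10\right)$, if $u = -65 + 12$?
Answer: $510$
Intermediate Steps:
$u = -53$
$-20 + u \left(-10\right) = -20 - -530 = -20 + 530 = 510$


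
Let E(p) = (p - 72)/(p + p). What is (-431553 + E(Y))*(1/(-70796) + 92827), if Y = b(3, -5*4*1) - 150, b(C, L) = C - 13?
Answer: -10312969946840771/257440 ≈ -4.0060e+10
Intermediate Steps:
b(C, L) = -13 + C
Y = -160 (Y = (-13 + 3) - 150 = -10 - 150 = -160)
E(p) = (-72 + p)/(2*p) (E(p) = (-72 + p)/((2*p)) = (-72 + p)*(1/(2*p)) = (-72 + p)/(2*p))
(-431553 + E(Y))*(1/(-70796) + 92827) = (-431553 + (½)*(-72 - 160)/(-160))*(1/(-70796) + 92827) = (-431553 + (½)*(-1/160)*(-232))*(-1/70796 + 92827) = (-431553 + 29/40)*(6571780291/70796) = -17262091/40*6571780291/70796 = -10312969946840771/257440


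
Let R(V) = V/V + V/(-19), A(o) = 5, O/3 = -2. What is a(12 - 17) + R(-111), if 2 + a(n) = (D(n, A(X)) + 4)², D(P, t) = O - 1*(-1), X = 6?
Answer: 111/19 ≈ 5.8421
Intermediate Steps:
O = -6 (O = 3*(-2) = -6)
D(P, t) = -5 (D(P, t) = -6 - 1*(-1) = -6 + 1 = -5)
a(n) = -1 (a(n) = -2 + (-5 + 4)² = -2 + (-1)² = -2 + 1 = -1)
R(V) = 1 - V/19 (R(V) = 1 + V*(-1/19) = 1 - V/19)
a(12 - 17) + R(-111) = -1 + (1 - 1/19*(-111)) = -1 + (1 + 111/19) = -1 + 130/19 = 111/19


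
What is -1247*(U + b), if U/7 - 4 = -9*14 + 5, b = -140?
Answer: 1195873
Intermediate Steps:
U = -819 (U = 28 + 7*(-9*14 + 5) = 28 + 7*(-126 + 5) = 28 + 7*(-121) = 28 - 847 = -819)
-1247*(U + b) = -1247*(-819 - 140) = -1247*(-959) = 1195873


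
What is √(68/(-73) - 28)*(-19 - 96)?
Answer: -920*I*√2409/73 ≈ -618.56*I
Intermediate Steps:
√(68/(-73) - 28)*(-19 - 96) = √(68*(-1/73) - 28)*(-115) = √(-68/73 - 28)*(-115) = √(-2112/73)*(-115) = (8*I*√2409/73)*(-115) = -920*I*√2409/73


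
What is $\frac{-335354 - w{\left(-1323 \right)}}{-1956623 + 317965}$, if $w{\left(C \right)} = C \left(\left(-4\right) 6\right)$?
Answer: $\frac{183553}{819329} \approx 0.22403$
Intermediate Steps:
$w{\left(C \right)} = - 24 C$ ($w{\left(C \right)} = C \left(-24\right) = - 24 C$)
$\frac{-335354 - w{\left(-1323 \right)}}{-1956623 + 317965} = \frac{-335354 - \left(-24\right) \left(-1323\right)}{-1956623 + 317965} = \frac{-335354 - 31752}{-1638658} = \left(-335354 - 31752\right) \left(- \frac{1}{1638658}\right) = \left(-367106\right) \left(- \frac{1}{1638658}\right) = \frac{183553}{819329}$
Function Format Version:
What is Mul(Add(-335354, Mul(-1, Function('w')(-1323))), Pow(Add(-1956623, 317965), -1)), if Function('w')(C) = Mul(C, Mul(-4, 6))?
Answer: Rational(183553, 819329) ≈ 0.22403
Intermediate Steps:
Function('w')(C) = Mul(-24, C) (Function('w')(C) = Mul(C, -24) = Mul(-24, C))
Mul(Add(-335354, Mul(-1, Function('w')(-1323))), Pow(Add(-1956623, 317965), -1)) = Mul(Add(-335354, Mul(-1, Mul(-24, -1323))), Pow(Add(-1956623, 317965), -1)) = Mul(Add(-335354, Mul(-1, 31752)), Pow(-1638658, -1)) = Mul(Add(-335354, -31752), Rational(-1, 1638658)) = Mul(-367106, Rational(-1, 1638658)) = Rational(183553, 819329)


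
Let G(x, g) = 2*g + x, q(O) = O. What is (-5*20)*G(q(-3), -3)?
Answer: 900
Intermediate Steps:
G(x, g) = x + 2*g
(-5*20)*G(q(-3), -3) = (-5*20)*(-3 + 2*(-3)) = -100*(-3 - 6) = -100*(-9) = 900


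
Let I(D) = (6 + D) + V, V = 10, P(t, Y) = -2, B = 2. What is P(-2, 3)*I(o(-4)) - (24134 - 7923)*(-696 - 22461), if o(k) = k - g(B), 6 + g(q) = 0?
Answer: 375398091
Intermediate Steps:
g(q) = -6 (g(q) = -6 + 0 = -6)
o(k) = 6 + k (o(k) = k - 1*(-6) = k + 6 = 6 + k)
I(D) = 16 + D (I(D) = (6 + D) + 10 = 16 + D)
P(-2, 3)*I(o(-4)) - (24134 - 7923)*(-696 - 22461) = -2*(16 + (6 - 4)) - (24134 - 7923)*(-696 - 22461) = -2*(16 + 2) - 16211*(-23157) = -2*18 - 1*(-375398127) = -36 + 375398127 = 375398091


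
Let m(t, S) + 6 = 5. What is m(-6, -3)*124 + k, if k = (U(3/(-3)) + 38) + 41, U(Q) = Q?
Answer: -46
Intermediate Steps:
k = 78 (k = (3/(-3) + 38) + 41 = (3*(-⅓) + 38) + 41 = (-1 + 38) + 41 = 37 + 41 = 78)
m(t, S) = -1 (m(t, S) = -6 + 5 = -1)
m(-6, -3)*124 + k = -1*124 + 78 = -124 + 78 = -46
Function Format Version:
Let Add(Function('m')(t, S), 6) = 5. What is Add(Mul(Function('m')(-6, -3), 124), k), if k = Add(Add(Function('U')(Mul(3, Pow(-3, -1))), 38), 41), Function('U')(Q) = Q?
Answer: -46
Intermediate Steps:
k = 78 (k = Add(Add(Mul(3, Pow(-3, -1)), 38), 41) = Add(Add(Mul(3, Rational(-1, 3)), 38), 41) = Add(Add(-1, 38), 41) = Add(37, 41) = 78)
Function('m')(t, S) = -1 (Function('m')(t, S) = Add(-6, 5) = -1)
Add(Mul(Function('m')(-6, -3), 124), k) = Add(Mul(-1, 124), 78) = Add(-124, 78) = -46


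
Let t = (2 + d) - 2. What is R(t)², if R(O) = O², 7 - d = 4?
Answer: 81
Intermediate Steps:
d = 3 (d = 7 - 1*4 = 7 - 4 = 3)
t = 3 (t = (2 + 3) - 2 = 5 - 2 = 3)
R(t)² = (3²)² = 9² = 81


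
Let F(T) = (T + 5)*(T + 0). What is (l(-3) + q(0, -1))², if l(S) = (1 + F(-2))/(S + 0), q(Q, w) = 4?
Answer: 289/9 ≈ 32.111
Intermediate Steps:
F(T) = T*(5 + T) (F(T) = (5 + T)*T = T*(5 + T))
l(S) = -5/S (l(S) = (1 - 2*(5 - 2))/(S + 0) = (1 - 2*3)/S = (1 - 6)/S = -5/S)
(l(-3) + q(0, -1))² = (-5/(-3) + 4)² = (-5*(-⅓) + 4)² = (5/3 + 4)² = (17/3)² = 289/9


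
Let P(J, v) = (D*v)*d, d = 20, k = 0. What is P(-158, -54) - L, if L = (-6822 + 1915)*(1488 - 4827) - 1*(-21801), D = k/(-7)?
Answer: -16406274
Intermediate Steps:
D = 0 (D = 0/(-7) = 0*(-⅐) = 0)
P(J, v) = 0 (P(J, v) = (0*v)*20 = 0*20 = 0)
L = 16406274 (L = -4907*(-3339) + 21801 = 16384473 + 21801 = 16406274)
P(-158, -54) - L = 0 - 1*16406274 = 0 - 16406274 = -16406274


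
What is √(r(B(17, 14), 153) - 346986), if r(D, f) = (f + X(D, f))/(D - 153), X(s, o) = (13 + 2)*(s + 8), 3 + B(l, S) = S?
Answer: 5*I*√69966879/71 ≈ 589.06*I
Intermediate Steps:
B(l, S) = -3 + S
X(s, o) = 120 + 15*s (X(s, o) = 15*(8 + s) = 120 + 15*s)
r(D, f) = (120 + f + 15*D)/(-153 + D) (r(D, f) = (f + (120 + 15*D))/(D - 153) = (120 + f + 15*D)/(-153 + D))
√(r(B(17, 14), 153) - 346986) = √((120 + 153 + 15*(-3 + 14))/(-153 + (-3 + 14)) - 346986) = √((120 + 153 + 15*11)/(-153 + 11) - 346986) = √((120 + 153 + 165)/(-142) - 346986) = √(-1/142*438 - 346986) = √(-219/71 - 346986) = √(-24636225/71) = 5*I*√69966879/71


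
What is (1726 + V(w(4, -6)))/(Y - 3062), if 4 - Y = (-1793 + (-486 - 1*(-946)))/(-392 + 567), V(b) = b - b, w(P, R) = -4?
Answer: -302050/533817 ≈ -0.56583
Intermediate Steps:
V(b) = 0
Y = 2033/175 (Y = 4 - (-1793 + (-486 - 1*(-946)))/(-392 + 567) = 4 - (-1793 + (-486 + 946))/175 = 4 - (-1793 + 460)/175 = 4 - (-1333)/175 = 4 - 1*(-1333/175) = 4 + 1333/175 = 2033/175 ≈ 11.617)
(1726 + V(w(4, -6)))/(Y - 3062) = (1726 + 0)/(2033/175 - 3062) = 1726/(-533817/175) = 1726*(-175/533817) = -302050/533817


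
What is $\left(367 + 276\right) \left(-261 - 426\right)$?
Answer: $-441741$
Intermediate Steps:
$\left(367 + 276\right) \left(-261 - 426\right) = 643 \left(-687\right) = -441741$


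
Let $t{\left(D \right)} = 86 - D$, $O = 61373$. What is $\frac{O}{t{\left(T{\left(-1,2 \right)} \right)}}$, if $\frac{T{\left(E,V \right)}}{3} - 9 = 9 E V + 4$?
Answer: $\frac{61373}{101} \approx 607.65$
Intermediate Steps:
$T{\left(E,V \right)} = 39 + 27 E V$ ($T{\left(E,V \right)} = 27 + 3 \left(9 E V + 4\right) = 27 + 3 \left(4 + 9 E V\right) = 27 + \left(12 + 27 E V\right) = 39 + 27 E V$)
$\frac{O}{t{\left(T{\left(-1,2 \right)} \right)}} = \frac{61373}{86 - \left(39 + 27 \left(-1\right) 2\right)} = \frac{61373}{86 - \left(39 - 54\right)} = \frac{61373}{86 - -15} = \frac{61373}{86 + 15} = \frac{61373}{101}$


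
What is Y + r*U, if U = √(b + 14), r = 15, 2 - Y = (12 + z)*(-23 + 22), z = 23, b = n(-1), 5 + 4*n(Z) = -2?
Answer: 179/2 ≈ 89.500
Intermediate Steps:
n(Z) = -7/4 (n(Z) = -5/4 + (¼)*(-2) = -5/4 - ½ = -7/4)
b = -7/4 ≈ -1.7500
Y = 37 (Y = 2 - (12 + 23)*(-23 + 22) = 2 - 35*(-1) = 2 - 1*(-35) = 2 + 35 = 37)
U = 7/2 (U = √(-7/4 + 14) = √(49/4) = 7/2 ≈ 3.5000)
Y + r*U = 37 + 15*(7/2) = 37 + 105/2 = 179/2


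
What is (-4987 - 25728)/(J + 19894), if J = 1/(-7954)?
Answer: -48861422/31647375 ≈ -1.5439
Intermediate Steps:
J = -1/7954 ≈ -0.00012572
(-4987 - 25728)/(J + 19894) = (-4987 - 25728)/(-1/7954 + 19894) = -30715/158236875/7954 = -30715*7954/158236875 = -48861422/31647375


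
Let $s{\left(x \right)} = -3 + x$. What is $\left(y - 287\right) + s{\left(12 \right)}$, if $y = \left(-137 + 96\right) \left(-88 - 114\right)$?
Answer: $8004$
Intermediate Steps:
$y = 8282$ ($y = \left(-41\right) \left(-202\right) = 8282$)
$\left(y - 287\right) + s{\left(12 \right)} = \left(8282 - 287\right) + \left(-3 + 12\right) = 7995 + 9 = 8004$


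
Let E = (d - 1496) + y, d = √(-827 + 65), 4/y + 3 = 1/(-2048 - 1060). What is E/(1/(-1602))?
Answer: 22368136464/9325 - 1602*I*√762 ≈ 2.3987e+6 - 44222.0*I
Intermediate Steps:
y = -12432/9325 (y = 4/(-3 + 1/(-2048 - 1060)) = 4/(-3 + 1/(-3108)) = 4/(-3 - 1/3108) = 4/(-9325/3108) = 4*(-3108/9325) = -12432/9325 ≈ -1.3332)
d = I*√762 (d = √(-762) = I*√762 ≈ 27.604*I)
E = -13962632/9325 + I*√762 (E = (I*√762 - 1496) - 12432/9325 = (-1496 + I*√762) - 12432/9325 = -13962632/9325 + I*√762 ≈ -1497.3 + 27.604*I)
E/(1/(-1602)) = (-13962632/9325 + I*√762)/(1/(-1602)) = (-13962632/9325 + I*√762)/(-1/1602) = (-13962632/9325 + I*√762)*(-1602) = 22368136464/9325 - 1602*I*√762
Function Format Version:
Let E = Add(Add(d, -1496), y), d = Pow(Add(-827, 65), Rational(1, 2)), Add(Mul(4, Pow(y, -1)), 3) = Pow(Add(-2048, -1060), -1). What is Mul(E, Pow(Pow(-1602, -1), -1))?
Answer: Add(Rational(22368136464, 9325), Mul(-1602, I, Pow(762, Rational(1, 2)))) ≈ Add(2.3987e+6, Mul(-44222., I))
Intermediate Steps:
y = Rational(-12432, 9325) (y = Mul(4, Pow(Add(-3, Pow(Add(-2048, -1060), -1)), -1)) = Mul(4, Pow(Add(-3, Pow(-3108, -1)), -1)) = Mul(4, Pow(Add(-3, Rational(-1, 3108)), -1)) = Mul(4, Pow(Rational(-9325, 3108), -1)) = Mul(4, Rational(-3108, 9325)) = Rational(-12432, 9325) ≈ -1.3332)
d = Mul(I, Pow(762, Rational(1, 2))) (d = Pow(-762, Rational(1, 2)) = Mul(I, Pow(762, Rational(1, 2))) ≈ Mul(27.604, I))
E = Add(Rational(-13962632, 9325), Mul(I, Pow(762, Rational(1, 2)))) (E = Add(Add(Mul(I, Pow(762, Rational(1, 2))), -1496), Rational(-12432, 9325)) = Add(Add(-1496, Mul(I, Pow(762, Rational(1, 2)))), Rational(-12432, 9325)) = Add(Rational(-13962632, 9325), Mul(I, Pow(762, Rational(1, 2)))) ≈ Add(-1497.3, Mul(27.604, I)))
Mul(E, Pow(Pow(-1602, -1), -1)) = Mul(Add(Rational(-13962632, 9325), Mul(I, Pow(762, Rational(1, 2)))), Pow(Pow(-1602, -1), -1)) = Mul(Add(Rational(-13962632, 9325), Mul(I, Pow(762, Rational(1, 2)))), Pow(Rational(-1, 1602), -1)) = Mul(Add(Rational(-13962632, 9325), Mul(I, Pow(762, Rational(1, 2)))), -1602) = Add(Rational(22368136464, 9325), Mul(-1602, I, Pow(762, Rational(1, 2))))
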